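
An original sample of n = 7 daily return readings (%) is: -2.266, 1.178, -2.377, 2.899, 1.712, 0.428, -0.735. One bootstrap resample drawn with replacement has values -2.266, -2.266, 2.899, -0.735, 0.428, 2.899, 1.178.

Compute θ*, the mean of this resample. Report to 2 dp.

θ* = 0.31

Mean = ((-2.266) + (-2.266) + 2.899 + (-0.735) + 0.428 + 2.899 + 1.178) / 7 = 2.1370 / 7 = 0.31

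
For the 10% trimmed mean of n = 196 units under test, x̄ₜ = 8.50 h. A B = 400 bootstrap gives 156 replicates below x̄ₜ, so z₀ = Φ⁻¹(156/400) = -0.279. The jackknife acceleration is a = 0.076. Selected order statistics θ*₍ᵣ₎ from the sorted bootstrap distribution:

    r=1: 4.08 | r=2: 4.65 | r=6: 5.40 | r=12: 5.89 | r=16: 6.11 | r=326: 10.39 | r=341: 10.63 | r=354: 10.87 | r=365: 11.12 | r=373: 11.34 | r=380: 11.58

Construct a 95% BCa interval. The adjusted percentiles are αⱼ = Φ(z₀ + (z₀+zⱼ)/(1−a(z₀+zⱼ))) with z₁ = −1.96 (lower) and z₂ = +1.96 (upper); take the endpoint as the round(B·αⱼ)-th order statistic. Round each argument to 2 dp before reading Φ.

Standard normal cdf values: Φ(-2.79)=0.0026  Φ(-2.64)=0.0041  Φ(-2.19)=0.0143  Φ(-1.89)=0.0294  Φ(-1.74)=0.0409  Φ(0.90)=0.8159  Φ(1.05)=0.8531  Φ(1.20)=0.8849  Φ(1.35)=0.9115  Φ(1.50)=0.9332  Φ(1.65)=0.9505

Lower: z₀ + z₁ = -0.279 + (-1.960) = -2.239; 1 − a(z₀+z₁) = 1 − (0.076)(-2.239) = 1.1702; argument = -0.279 + (-2.239)/1.1702 = -2.1924 → -2.19.
α₁ = Φ(-2.19) = 0.0143; rank = round(400 × 0.0143) = 6; θ*₍6₎ = 5.40.
Upper: z₀ + z₂ = 1.681; 1 − a(z₀+z₂) = 0.8722; argument = 1.6482 → 1.65; α₂ = 0.9505; rank = 380; θ*₍380₎ = 11.58.

(5.40, 11.58)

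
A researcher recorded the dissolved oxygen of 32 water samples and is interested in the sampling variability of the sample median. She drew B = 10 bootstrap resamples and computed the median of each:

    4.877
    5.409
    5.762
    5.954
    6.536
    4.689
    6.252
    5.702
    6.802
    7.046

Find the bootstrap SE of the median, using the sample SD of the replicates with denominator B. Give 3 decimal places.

SE* = 0.740

Bootstrap SE is the standard deviation of the 10 replicate medians.
Mean of replicates: (4.877 + 5.409 + 5.762 + 5.954 + 6.536 + 4.689 + 6.252 + 5.702 + 6.802 + 7.046) / 10 = 59.0290 / 10 = 5.9029
Sum of squared deviations: (−1.0259)² + (−0.4939)² + (−0.1409)² + (+0.0511)² + (+0.6331)² + (−1.2139)² + (+0.3491)² + (−0.2009)² + (+0.8991)² + (+1.1431)² = 5.4705
Variance = 5.4705 / 10 = 0.5471
SE* = √0.5471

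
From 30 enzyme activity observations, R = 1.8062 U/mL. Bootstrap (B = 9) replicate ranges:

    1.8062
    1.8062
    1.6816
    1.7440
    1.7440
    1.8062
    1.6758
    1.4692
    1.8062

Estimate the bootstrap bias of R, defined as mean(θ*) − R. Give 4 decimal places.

mean(θ*) = (1.8062 + 1.8062 + 1.6816 + 1.7440 + 1.7440 + 1.8062 + 1.6758 + 1.4692 + 1.8062) / 9 = 1.72660
bias = 1.72660 − 1.8062

bias = −0.0796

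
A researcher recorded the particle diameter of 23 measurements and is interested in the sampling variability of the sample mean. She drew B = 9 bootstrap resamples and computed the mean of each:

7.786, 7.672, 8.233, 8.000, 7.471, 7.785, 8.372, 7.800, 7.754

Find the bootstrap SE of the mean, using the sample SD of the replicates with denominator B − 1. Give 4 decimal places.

SE* = 0.2810

Bootstrap SE is the standard deviation of the 9 replicate means.
Mean of replicates: (7.786 + 7.672 + 8.233 + 8.000 + 7.471 + 7.785 + 8.372 + 7.800 + 7.754) / 9 = 70.87300 / 9 = 7.87478
Sum of squared deviations: (−0.08878)² + (−0.20278)² + (+0.35822)² + (+0.12522)² + (−0.40378)² + (−0.08978)² + (+0.49722)² + (−0.07478)² + (−0.12078)² = 0.63151
Variance = 0.63151 / 8 = 0.07894
SE* = √0.07894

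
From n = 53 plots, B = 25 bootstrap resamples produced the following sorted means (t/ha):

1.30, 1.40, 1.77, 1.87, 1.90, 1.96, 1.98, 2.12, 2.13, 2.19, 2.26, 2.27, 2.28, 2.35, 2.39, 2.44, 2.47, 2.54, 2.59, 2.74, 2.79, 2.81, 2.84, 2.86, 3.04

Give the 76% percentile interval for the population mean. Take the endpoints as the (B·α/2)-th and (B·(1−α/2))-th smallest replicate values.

α = 0.24; lower rank = 25 × 0.120 = 3; upper rank = 25 × 0.880 = 22.
The 3rd smallest replicate is 1.77; the 22nd is 2.81.

(1.77, 2.81)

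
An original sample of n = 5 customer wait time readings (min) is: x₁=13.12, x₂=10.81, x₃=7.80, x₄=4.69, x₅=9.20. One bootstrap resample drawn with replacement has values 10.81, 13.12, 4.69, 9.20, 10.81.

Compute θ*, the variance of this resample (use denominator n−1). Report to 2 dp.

Mean = 9.7260; sum of squared deviations = 39.5073
s² = 39.5073 / 4 = 9.8768

θ* = 9.88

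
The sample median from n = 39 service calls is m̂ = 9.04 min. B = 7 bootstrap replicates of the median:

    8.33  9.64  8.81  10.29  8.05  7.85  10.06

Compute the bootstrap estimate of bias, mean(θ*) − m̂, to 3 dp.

mean(θ*) = (8.33 + 9.64 + 8.81 + 10.29 + 8.05 + 7.85 + 10.06) / 7 = 9.0043
bias = 9.0043 − 9.04

bias = −0.036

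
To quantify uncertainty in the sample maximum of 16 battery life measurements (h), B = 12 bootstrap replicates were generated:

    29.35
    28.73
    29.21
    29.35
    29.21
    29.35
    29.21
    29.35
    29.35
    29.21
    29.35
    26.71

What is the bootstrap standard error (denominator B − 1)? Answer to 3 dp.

SE* = 0.752

Bootstrap SE is the standard deviation of the 12 replicate maximums.
Mean of replicates: (29.35 + 28.73 + 29.21 + 29.35 + 29.21 + 29.35 + 29.21 + 29.35 + 29.35 + 29.21 + 29.35 + 26.71) / 12 = 348.3800 / 12 = 29.0317
Sum of squared deviations: (+0.3183)² + (−0.3017)² + (+0.1783)² + (+0.3183)² + (+0.1783)² + (+0.3183)² + (+0.1783)² + (+0.3183)² + (+0.3183)² + (+0.1783)² + (+0.3183)² + (−2.3217)² = 6.2164
Variance = 6.2164 / 11 = 0.5651
SE* = √0.5651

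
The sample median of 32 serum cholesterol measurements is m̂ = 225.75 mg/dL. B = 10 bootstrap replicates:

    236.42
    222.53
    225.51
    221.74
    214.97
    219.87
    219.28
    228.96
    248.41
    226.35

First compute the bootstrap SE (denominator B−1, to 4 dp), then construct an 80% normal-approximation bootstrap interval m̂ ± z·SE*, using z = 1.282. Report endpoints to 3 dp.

Mean of replicates = 226.4040; sum of squared deviations = 852.8612; SE* = √(852.8612/9) = 9.7346
Margin = 1.282 × 9.7346 = 12.4798
Interval: 225.75 ± 12.4798

(213.270, 238.230)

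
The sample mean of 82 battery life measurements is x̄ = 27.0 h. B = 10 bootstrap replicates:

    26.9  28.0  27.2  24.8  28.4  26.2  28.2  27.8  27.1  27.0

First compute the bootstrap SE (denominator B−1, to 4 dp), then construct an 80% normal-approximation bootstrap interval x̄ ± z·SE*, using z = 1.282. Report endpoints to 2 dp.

(25.63, 28.37)

Mean of replicates = 27.1600; sum of squared deviations = 10.3240; SE* = √(10.3240/9) = 1.0710
Margin = 1.282 × 1.0710 = 1.373
Interval: 27.0 ± 1.373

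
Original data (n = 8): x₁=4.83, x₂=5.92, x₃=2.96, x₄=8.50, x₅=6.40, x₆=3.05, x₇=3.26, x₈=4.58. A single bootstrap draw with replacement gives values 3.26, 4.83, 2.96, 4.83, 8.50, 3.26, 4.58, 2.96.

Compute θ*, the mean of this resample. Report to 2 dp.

Mean = (3.26 + 4.83 + 2.96 + 4.83 + 8.50 + 3.26 + 4.58 + 2.96) / 8 = 35.180 / 8 = 4.40

θ* = 4.40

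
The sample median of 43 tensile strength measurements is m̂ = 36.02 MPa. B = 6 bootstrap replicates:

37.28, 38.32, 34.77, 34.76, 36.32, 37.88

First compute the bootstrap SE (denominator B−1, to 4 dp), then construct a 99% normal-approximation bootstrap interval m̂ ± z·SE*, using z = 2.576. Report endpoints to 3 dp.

(32.053, 39.987)

Mean of replicates = 36.5550; sum of squared deviations = 11.8600; SE* = √(11.8600/5) = 1.5401
Margin = 2.576 × 1.5401 = 3.9673
Interval: 36.02 ± 3.9673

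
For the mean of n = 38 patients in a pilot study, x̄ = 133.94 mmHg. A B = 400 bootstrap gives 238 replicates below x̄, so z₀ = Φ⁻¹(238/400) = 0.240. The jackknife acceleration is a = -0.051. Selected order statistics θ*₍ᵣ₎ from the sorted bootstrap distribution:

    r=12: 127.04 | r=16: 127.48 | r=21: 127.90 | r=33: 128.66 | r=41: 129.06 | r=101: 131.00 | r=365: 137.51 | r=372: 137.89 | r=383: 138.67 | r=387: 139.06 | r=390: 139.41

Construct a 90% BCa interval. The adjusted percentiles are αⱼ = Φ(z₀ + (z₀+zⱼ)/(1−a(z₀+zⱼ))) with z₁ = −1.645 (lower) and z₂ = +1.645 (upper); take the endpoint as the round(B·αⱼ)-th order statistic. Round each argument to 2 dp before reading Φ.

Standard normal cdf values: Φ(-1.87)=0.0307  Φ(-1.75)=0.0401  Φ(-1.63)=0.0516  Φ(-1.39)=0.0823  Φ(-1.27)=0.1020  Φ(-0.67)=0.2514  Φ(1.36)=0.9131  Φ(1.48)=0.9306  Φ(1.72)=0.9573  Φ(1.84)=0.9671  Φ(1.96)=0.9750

Lower: z₀ + z₁ = 0.240 + (-1.645) = -1.405; 1 − a(z₀+z₁) = 1 − (-0.051)(-1.405) = 0.9283; argument = 0.240 + (-1.405)/0.9283 = -1.2734 → -1.27.
α₁ = Φ(-1.27) = 0.1020; rank = round(400 × 0.1020) = 41; θ*₍41₎ = 129.06.
Upper: z₀ + z₂ = 1.885; 1 − a(z₀+z₂) = 1.0961; argument = 1.9597 → 1.96; α₂ = 0.9750; rank = 390; θ*₍390₎ = 139.41.

(129.06, 139.41)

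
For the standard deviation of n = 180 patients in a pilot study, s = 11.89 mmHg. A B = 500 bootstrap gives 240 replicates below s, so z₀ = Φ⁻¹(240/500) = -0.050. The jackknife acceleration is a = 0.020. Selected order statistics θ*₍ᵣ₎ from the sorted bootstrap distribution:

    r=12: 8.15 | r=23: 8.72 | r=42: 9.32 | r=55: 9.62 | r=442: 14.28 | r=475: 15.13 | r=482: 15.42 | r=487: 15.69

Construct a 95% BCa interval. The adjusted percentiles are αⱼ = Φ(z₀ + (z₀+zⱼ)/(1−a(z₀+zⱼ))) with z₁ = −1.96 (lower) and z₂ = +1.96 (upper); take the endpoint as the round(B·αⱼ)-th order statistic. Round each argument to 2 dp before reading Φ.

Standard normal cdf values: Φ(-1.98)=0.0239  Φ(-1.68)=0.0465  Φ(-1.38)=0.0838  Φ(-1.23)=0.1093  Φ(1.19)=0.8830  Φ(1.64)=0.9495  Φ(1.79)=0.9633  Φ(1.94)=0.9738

(8.15, 15.69)

Lower: z₀ + z₁ = -0.050 + (-1.960) = -2.010; 1 − a(z₀+z₁) = 1 − (0.020)(-2.010) = 1.0402; argument = -0.050 + (-2.010)/1.0402 = -1.9823 → -1.98.
α₁ = Φ(-1.98) = 0.0239; rank = round(500 × 0.0239) = 12; θ*₍12₎ = 8.15.
Upper: z₀ + z₂ = 1.910; 1 − a(z₀+z₂) = 0.9618; argument = 1.9359 → 1.94; α₂ = 0.9738; rank = 487; θ*₍487₎ = 15.69.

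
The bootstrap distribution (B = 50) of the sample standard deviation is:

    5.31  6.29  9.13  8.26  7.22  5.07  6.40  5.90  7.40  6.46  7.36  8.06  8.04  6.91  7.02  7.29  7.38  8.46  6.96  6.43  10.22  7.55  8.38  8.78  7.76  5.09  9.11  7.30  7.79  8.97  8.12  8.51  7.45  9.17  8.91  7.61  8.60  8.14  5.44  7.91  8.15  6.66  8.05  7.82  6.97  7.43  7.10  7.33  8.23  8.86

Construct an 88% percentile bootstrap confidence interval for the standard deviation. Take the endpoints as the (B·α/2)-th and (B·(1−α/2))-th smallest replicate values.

(5.31, 9.11)

Sorted replicates: 5.07, 5.09, 5.31, 5.44, 5.90, 6.29, 6.40, 6.43, 6.46, 6.66, 6.91, 6.96, 6.97, 7.02, 7.10, 7.22, 7.29, 7.30, 7.33, 7.36, 7.38, 7.40, 7.43, 7.45, 7.55, 7.61, 7.76, 7.79, 7.82, 7.91, 8.04, 8.05, 8.06, 8.12, 8.14, 8.15, 8.23, 8.26, 8.38, 8.46, 8.51, 8.60, 8.78, 8.86, 8.91, 8.97, 9.11, 9.13, 9.17, 10.22
α = 0.12; lower rank = 50 × 0.060 = 3; upper rank = 50 × 0.940 = 47.
The 3rd smallest replicate is 5.31; the 47th is 9.11.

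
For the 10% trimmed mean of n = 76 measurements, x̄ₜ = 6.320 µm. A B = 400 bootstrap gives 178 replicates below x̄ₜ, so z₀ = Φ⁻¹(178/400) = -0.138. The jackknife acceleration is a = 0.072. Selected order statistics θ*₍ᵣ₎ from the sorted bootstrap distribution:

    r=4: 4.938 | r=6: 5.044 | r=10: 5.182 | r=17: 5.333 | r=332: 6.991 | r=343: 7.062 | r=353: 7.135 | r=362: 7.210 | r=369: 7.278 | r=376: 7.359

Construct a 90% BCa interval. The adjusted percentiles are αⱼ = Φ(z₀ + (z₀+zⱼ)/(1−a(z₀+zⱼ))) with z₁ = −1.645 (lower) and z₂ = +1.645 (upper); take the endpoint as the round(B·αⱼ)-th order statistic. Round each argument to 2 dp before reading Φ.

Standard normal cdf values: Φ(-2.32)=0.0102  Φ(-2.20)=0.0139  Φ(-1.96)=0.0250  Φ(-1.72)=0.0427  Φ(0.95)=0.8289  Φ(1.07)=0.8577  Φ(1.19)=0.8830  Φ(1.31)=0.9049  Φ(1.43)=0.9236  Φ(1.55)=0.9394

Lower: z₀ + z₁ = -0.138 + (-1.645) = -1.783; 1 − a(z₀+z₁) = 1 − (0.072)(-1.783) = 1.1284; argument = -0.138 + (-1.783)/1.1284 = -1.7181 → -1.72.
α₁ = Φ(-1.72) = 0.0427; rank = round(400 × 0.0427) = 17; θ*₍17₎ = 5.333.
Upper: z₀ + z₂ = 1.507; 1 − a(z₀+z₂) = 0.8915; argument = 1.5524 → 1.55; α₂ = 0.9394; rank = 376; θ*₍376₎ = 7.359.

(5.333, 7.359)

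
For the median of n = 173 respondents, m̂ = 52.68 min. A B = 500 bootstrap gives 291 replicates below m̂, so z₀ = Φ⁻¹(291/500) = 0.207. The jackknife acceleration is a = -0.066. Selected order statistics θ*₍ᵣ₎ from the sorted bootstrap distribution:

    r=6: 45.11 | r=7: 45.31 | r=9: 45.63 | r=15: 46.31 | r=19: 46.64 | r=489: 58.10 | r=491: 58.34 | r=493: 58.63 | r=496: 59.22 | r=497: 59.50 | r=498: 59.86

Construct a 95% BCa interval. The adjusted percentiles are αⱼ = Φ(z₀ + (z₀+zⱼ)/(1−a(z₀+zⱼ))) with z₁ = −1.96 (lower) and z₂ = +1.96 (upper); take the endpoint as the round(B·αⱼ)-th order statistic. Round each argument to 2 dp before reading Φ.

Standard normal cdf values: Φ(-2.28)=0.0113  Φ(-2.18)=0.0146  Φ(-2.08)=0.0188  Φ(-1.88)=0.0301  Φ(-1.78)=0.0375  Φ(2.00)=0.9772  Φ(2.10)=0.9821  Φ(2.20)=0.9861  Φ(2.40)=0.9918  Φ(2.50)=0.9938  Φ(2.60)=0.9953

Lower: z₀ + z₁ = 0.207 + (-1.960) = -1.753; 1 − a(z₀+z₁) = 1 − (-0.066)(-1.753) = 0.8843; argument = 0.207 + (-1.753)/0.8843 = -1.7754 → -1.78.
α₁ = Φ(-1.78) = 0.0375; rank = round(500 × 0.0375) = 19; θ*₍19₎ = 46.64.
Upper: z₀ + z₂ = 2.167; 1 − a(z₀+z₂) = 1.1430; argument = 2.1029 → 2.10; α₂ = 0.9821; rank = 491; θ*₍491₎ = 58.34.

(46.64, 58.34)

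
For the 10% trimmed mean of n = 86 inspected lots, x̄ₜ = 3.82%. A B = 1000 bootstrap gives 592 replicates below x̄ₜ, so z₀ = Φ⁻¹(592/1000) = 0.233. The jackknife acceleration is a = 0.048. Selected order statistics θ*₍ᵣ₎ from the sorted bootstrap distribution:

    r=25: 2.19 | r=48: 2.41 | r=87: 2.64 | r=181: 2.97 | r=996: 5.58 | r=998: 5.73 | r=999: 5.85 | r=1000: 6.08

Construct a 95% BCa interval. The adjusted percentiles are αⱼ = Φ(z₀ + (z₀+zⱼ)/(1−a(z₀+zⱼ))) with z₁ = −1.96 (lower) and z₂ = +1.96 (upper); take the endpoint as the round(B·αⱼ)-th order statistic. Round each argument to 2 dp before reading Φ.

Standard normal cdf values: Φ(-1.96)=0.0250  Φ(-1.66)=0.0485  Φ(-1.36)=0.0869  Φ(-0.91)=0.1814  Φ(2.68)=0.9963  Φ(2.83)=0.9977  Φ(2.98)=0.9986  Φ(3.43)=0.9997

(2.64, 5.58)

Lower: z₀ + z₁ = 0.233 + (-1.960) = -1.727; 1 − a(z₀+z₁) = 1 − (0.048)(-1.727) = 1.0829; argument = 0.233 + (-1.727)/1.0829 = -1.3618 → -1.36.
α₁ = Φ(-1.36) = 0.0869; rank = round(1000 × 0.0869) = 87; θ*₍87₎ = 2.64.
Upper: z₀ + z₂ = 2.193; 1 − a(z₀+z₂) = 0.8947; argument = 2.6840 → 2.68; α₂ = 0.9963; rank = 996; θ*₍996₎ = 5.58.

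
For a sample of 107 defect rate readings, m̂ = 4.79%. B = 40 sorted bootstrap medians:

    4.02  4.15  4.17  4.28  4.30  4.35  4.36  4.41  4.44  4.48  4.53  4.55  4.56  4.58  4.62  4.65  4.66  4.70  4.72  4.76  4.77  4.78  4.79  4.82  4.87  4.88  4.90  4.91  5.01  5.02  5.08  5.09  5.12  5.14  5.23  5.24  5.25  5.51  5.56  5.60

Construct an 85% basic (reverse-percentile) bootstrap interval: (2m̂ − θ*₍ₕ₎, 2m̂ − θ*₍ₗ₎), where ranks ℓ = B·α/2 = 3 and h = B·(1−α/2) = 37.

(4.33, 5.41)

Percentile endpoints at ranks 3 and 37: θ*₍3₎ = 4.17, θ*₍37₎ = 5.25.
Basic interval reflects these around m̂:
  lower = 2 × 4.79 − 5.25 = 4.33
  upper = 2 × 4.79 − 4.17 = 5.41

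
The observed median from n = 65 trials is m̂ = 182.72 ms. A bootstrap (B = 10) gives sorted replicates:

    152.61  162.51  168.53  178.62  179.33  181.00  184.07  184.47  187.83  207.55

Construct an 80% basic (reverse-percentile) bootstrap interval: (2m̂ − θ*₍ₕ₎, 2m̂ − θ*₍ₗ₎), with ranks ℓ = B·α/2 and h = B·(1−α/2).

Percentile endpoints at ranks 1 and 9: θ*₍1₎ = 152.61, θ*₍9₎ = 187.83.
Basic interval reflects these around m̂:
  lower = 2 × 182.72 − 187.83 = 177.61
  upper = 2 × 182.72 − 152.61 = 212.83

(177.61, 212.83)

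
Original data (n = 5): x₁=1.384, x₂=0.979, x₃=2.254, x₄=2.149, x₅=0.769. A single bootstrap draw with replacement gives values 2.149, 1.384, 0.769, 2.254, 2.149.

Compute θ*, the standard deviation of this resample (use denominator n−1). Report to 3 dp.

θ* = 0.646

Mean = 1.7410; sum of squared deviations = 1.6683
s² = 1.6683 / 4 = 0.4171
s = √0.4171 = 0.646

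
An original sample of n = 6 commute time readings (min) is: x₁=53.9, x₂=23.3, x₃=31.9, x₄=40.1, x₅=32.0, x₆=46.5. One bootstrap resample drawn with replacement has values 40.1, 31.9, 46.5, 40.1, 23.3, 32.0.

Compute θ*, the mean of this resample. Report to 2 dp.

Mean = (40.1 + 31.9 + 46.5 + 40.1 + 23.3 + 32.0) / 6 = 213.90 / 6 = 35.65

θ* = 35.65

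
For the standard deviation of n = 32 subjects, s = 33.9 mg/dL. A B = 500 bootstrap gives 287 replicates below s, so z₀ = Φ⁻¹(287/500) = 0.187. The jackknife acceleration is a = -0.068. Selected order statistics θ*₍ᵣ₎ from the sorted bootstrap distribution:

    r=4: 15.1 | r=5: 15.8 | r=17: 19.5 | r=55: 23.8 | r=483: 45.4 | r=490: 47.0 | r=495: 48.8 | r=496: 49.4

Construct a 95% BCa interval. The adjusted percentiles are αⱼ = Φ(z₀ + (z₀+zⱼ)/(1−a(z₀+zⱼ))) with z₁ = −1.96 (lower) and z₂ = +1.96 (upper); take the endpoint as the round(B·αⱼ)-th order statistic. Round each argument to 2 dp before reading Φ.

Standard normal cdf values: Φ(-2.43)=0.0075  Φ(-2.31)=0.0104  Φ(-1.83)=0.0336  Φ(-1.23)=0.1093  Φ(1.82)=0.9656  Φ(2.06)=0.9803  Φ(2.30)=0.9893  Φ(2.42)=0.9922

(19.5, 47.0)

Lower: z₀ + z₁ = 0.187 + (-1.960) = -1.773; 1 − a(z₀+z₁) = 1 − (-0.068)(-1.773) = 0.8794; argument = 0.187 + (-1.773)/0.8794 = -1.8291 → -1.83.
α₁ = Φ(-1.83) = 0.0336; rank = round(500 × 0.0336) = 17; θ*₍17₎ = 19.5.
Upper: z₀ + z₂ = 2.147; 1 − a(z₀+z₂) = 1.1460; argument = 2.0605 → 2.06; α₂ = 0.9803; rank = 490; θ*₍490₎ = 47.0.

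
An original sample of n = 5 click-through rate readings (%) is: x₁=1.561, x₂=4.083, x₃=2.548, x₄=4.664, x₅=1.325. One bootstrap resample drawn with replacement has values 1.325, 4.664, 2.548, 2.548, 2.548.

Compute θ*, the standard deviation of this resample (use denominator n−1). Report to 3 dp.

θ* = 1.206

Mean = 2.7266; sum of squared deviations = 5.8137
s² = 5.8137 / 4 = 1.4534
s = √1.4534 = 1.206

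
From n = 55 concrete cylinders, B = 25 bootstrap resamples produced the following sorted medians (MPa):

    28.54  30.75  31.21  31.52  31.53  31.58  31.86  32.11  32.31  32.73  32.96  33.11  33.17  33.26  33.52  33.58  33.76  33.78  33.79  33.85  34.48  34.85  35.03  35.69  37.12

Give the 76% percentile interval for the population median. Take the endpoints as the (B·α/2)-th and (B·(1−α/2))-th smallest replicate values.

α = 0.24; lower rank = 25 × 0.120 = 3; upper rank = 25 × 0.880 = 22.
The 3rd smallest replicate is 31.21; the 22nd is 34.85.

(31.21, 34.85)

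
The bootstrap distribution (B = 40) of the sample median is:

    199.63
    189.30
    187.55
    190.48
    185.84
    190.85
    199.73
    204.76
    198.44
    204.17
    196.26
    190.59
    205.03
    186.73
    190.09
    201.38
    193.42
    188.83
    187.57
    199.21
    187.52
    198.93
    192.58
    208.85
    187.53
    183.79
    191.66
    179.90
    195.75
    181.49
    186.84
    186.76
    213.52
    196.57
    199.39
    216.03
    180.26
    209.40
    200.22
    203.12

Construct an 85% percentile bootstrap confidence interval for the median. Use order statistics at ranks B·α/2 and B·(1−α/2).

(181.49, 208.85)

Sorted replicates: 179.90, 180.26, 181.49, 183.79, 185.84, 186.73, 186.76, 186.84, 187.52, 187.53, 187.55, 187.57, 188.83, 189.30, 190.09, 190.48, 190.59, 190.85, 191.66, 192.58, 193.42, 195.75, 196.26, 196.57, 198.44, 198.93, 199.21, 199.39, 199.63, 199.73, 200.22, 201.38, 203.12, 204.17, 204.76, 205.03, 208.85, 209.40, 213.52, 216.03
α = 0.15; lower rank = 40 × 0.075 = 3; upper rank = 40 × 0.925 = 37.
The 3rd smallest replicate is 181.49; the 37th is 208.85.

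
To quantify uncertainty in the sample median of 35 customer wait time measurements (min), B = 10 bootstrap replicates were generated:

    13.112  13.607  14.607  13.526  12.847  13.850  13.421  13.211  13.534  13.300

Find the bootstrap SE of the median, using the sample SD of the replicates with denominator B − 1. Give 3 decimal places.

Bootstrap SE is the standard deviation of the 10 replicate medians.
Mean of replicates: (13.112 + 13.607 + 14.607 + 13.526 + 12.847 + 13.850 + 13.421 + 13.211 + 13.534 + 13.300) / 10 = 135.0150 / 10 = 13.5015
Sum of squared deviations: (−0.3895)² + (+0.1055)² + (+1.1055)² + (+0.0245)² + (−0.6545)² + (+0.3485)² + (−0.0805)² + (−0.2905)² + (+0.0325)² + (−0.2015)² = 2.0679
Variance = 2.0679 / 9 = 0.2298
SE* = √0.2298

SE* = 0.479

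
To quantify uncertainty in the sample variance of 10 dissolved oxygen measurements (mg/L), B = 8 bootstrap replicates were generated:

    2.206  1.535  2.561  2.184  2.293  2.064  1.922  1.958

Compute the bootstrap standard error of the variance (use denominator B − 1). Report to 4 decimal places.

SE* = 0.3023

Bootstrap SE is the standard deviation of the 8 replicate variances.
Mean of replicates: (2.206 + 1.535 + 2.561 + 2.184 + 2.293 + 2.064 + 1.922 + 1.958) / 8 = 16.72300 / 8 = 2.09037
Sum of squared deviations: (+0.11563)² + (−0.55537)² + (+0.47063)² + (+0.09363)² + (+0.20263)² + (−0.02637)² + (−0.16837)² + (−0.13237)² = 0.63969
Variance = 0.63969 / 7 = 0.09138
SE* = √0.09138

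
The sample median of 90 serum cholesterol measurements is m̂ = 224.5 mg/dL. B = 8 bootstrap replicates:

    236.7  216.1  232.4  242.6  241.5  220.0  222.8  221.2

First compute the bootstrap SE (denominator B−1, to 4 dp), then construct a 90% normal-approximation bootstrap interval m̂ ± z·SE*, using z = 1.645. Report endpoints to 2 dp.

(207.38, 241.62)

Mean of replicates = 229.1625; sum of squared deviations = 758.5387; SE* = √(758.5387/7) = 10.4097
Margin = 1.645 × 10.4097 = 17.124
Interval: 224.5 ± 17.124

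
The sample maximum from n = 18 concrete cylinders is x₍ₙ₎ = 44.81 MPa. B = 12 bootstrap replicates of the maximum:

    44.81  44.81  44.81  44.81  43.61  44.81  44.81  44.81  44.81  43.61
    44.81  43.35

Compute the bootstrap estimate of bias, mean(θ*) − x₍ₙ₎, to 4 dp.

mean(θ*) = (44.81 + 44.81 + 44.81 + 44.81 + 43.61 + 44.81 + 44.81 + 44.81 + 44.81 + 43.61 + 44.81 + 43.35) / 12 = 44.48833
bias = 44.48833 − 44.81

bias = −0.3217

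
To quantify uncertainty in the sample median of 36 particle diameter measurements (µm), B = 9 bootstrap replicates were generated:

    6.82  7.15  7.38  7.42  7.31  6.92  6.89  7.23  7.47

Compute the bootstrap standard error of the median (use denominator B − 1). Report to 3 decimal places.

SE* = 0.246

Bootstrap SE is the standard deviation of the 9 replicate medians.
Mean of replicates: (6.82 + 7.15 + 7.38 + 7.42 + 7.31 + 6.92 + 6.89 + 7.23 + 7.47) / 9 = 64.5900 / 9 = 7.1767
Sum of squared deviations: (−0.3567)² + (−0.0267)² + (+0.2033)² + (+0.2433)² + (+0.1333)² + (−0.2567)² + (−0.2867)² + (+0.0533)² + (+0.2933)² = 0.4832
Variance = 0.4832 / 8 = 0.0604
SE* = √0.0604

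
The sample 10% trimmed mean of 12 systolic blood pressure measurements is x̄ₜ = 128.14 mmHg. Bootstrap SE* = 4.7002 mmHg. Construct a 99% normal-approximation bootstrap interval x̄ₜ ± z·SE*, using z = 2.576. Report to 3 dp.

Margin = 2.576 × 4.7002 = 12.1077
Interval: 128.14 ± 12.1077

(116.032, 140.248)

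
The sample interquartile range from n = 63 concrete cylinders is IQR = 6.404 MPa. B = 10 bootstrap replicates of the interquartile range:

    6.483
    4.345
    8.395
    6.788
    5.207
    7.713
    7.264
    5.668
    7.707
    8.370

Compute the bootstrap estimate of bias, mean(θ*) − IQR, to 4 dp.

mean(θ*) = (6.483 + 4.345 + 8.395 + 6.788 + 5.207 + 7.713 + 7.264 + 5.668 + 7.707 + 8.370) / 10 = 6.79400
bias = 6.79400 − 6.404

bias = +0.3900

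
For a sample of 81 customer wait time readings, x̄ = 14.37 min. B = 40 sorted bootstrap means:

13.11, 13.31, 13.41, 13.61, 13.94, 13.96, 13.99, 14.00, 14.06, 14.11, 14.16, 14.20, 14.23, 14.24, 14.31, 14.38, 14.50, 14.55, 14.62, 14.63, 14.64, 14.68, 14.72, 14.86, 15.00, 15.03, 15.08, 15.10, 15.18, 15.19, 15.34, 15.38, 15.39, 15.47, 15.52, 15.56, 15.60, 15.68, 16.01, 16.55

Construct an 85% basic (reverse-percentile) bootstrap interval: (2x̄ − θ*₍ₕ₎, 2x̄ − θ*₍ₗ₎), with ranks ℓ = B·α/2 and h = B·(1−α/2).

(13.14, 15.33)

Percentile endpoints at ranks 3 and 37: θ*₍3₎ = 13.41, θ*₍37₎ = 15.60.
Basic interval reflects these around x̄:
  lower = 2 × 14.37 − 15.60 = 13.14
  upper = 2 × 14.37 − 13.41 = 15.33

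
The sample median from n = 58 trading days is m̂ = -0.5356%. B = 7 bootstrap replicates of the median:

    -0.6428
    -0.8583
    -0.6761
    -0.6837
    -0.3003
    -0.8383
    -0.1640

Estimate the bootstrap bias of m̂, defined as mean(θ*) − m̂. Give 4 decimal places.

bias = −0.0592

mean(θ*) = ((-0.6428) + (-0.8583) + (-0.6761) + (-0.6837) + (-0.3003) + (-0.8383) + (-0.1640)) / 7 = -0.59479
bias = -0.59479 − -0.5356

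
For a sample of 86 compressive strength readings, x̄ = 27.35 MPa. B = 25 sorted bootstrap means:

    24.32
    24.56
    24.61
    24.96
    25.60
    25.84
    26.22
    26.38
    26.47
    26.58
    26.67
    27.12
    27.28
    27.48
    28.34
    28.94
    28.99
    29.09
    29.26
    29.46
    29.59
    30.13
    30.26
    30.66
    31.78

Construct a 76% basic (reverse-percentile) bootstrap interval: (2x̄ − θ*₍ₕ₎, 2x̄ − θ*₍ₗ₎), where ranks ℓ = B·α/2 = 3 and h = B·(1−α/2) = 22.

Percentile endpoints at ranks 3 and 22: θ*₍3₎ = 24.61, θ*₍22₎ = 30.13.
Basic interval reflects these around x̄:
  lower = 2 × 27.35 − 30.13 = 24.57
  upper = 2 × 27.35 − 24.61 = 30.09

(24.57, 30.09)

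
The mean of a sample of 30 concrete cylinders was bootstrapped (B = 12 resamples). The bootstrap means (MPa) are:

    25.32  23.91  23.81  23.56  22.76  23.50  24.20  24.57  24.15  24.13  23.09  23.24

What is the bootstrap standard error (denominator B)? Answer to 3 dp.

Bootstrap SE is the standard deviation of the 12 replicate means.
Mean of replicates: (25.32 + 23.91 + 23.81 + 23.56 + 22.76 + 23.50 + 24.20 + 24.57 + 24.15 + 24.13 + 23.09 + 23.24) / 12 = 286.2400 / 12 = 23.8533
Sum of squared deviations: (+1.4667)² + (+0.0567)² + (−0.0433)² + (−0.2933)² + (−1.0933)² + (−0.3533)² + (+0.3467)² + (+0.7167)² + (+0.2967)² + (+0.2767)² + (−0.7633)² + (−0.6133)² = 5.3197
Variance = 5.3197 / 12 = 0.4433
SE* = √0.4433

SE* = 0.666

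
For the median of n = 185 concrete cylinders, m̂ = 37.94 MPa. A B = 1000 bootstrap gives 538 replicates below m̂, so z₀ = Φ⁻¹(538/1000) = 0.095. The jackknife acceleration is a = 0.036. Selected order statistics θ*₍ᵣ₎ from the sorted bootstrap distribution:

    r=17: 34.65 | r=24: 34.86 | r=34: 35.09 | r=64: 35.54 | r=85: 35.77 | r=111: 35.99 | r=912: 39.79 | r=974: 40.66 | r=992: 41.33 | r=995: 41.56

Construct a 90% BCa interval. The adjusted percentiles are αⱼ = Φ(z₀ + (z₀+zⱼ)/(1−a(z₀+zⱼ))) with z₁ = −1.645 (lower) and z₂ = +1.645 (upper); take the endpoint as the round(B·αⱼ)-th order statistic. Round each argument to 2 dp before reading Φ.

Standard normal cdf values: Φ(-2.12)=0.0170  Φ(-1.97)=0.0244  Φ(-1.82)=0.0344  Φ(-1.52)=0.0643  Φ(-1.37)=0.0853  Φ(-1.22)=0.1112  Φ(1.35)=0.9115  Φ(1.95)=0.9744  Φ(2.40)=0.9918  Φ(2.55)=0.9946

Lower: z₀ + z₁ = 0.095 + (-1.645) = -1.550; 1 − a(z₀+z₁) = 1 − (0.036)(-1.550) = 1.0558; argument = 0.095 + (-1.550)/1.0558 = -1.3731 → -1.37.
α₁ = Φ(-1.37) = 0.0853; rank = round(1000 × 0.0853) = 85; θ*₍85₎ = 35.77.
Upper: z₀ + z₂ = 1.740; 1 − a(z₀+z₂) = 0.9374; argument = 1.9513 → 1.95; α₂ = 0.9744; rank = 974; θ*₍974₎ = 40.66.

(35.77, 40.66)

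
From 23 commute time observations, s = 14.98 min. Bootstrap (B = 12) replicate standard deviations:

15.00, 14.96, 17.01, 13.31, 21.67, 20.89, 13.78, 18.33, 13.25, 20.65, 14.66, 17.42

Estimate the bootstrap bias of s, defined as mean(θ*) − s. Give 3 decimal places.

mean(θ*) = (15.00 + 14.96 + 17.01 + 13.31 + 21.67 + 20.89 + 13.78 + 18.33 + 13.25 + 20.65 + 14.66 + 17.42) / 12 = 16.7442
bias = 16.7442 − 14.98

bias = +1.764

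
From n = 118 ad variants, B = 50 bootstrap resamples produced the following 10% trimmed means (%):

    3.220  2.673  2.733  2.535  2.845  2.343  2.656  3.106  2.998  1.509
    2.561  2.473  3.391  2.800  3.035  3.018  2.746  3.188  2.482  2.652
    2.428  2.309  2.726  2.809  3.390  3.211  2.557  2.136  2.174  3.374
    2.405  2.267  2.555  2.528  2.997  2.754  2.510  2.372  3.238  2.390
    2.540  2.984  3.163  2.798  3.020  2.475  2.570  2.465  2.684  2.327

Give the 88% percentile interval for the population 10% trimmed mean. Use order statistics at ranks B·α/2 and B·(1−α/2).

(2.174, 3.238)

Sorted replicates: 1.509, 2.136, 2.174, 2.267, 2.309, 2.327, 2.343, 2.372, 2.390, 2.405, 2.428, 2.465, 2.473, 2.475, 2.482, 2.510, 2.528, 2.535, 2.540, 2.555, 2.557, 2.561, 2.570, 2.652, 2.656, 2.673, 2.684, 2.726, 2.733, 2.746, 2.754, 2.798, 2.800, 2.809, 2.845, 2.984, 2.997, 2.998, 3.018, 3.020, 3.035, 3.106, 3.163, 3.188, 3.211, 3.220, 3.238, 3.374, 3.390, 3.391
α = 0.12; lower rank = 50 × 0.060 = 3; upper rank = 50 × 0.940 = 47.
The 3rd smallest replicate is 2.174; the 47th is 3.238.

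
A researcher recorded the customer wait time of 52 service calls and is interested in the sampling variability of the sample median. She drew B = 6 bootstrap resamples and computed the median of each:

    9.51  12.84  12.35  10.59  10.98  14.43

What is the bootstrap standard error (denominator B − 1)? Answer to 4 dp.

Bootstrap SE is the standard deviation of the 6 replicate medians.
Mean of replicates: (9.51 + 12.84 + 12.35 + 10.59 + 10.98 + 14.43) / 6 = 70.70000 / 6 = 11.78333
Sum of squared deviations: (−2.27333)² + (+1.05667)² + (+0.56667)² + (−1.19333)² + (−0.80333)² + (+2.64667)² = 15.67993
Variance = 15.67993 / 5 = 3.13599
SE* = √3.13599

SE* = 1.7709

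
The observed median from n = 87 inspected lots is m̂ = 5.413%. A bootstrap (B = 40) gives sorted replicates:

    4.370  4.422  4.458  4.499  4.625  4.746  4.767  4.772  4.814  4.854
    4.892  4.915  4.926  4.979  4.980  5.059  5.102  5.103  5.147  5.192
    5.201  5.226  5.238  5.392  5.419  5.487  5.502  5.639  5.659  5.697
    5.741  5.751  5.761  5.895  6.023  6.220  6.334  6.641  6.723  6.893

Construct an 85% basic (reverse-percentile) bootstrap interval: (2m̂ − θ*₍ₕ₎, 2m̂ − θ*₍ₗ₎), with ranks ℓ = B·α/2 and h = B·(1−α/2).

Percentile endpoints at ranks 3 and 37: θ*₍3₎ = 4.458, θ*₍37₎ = 6.334.
Basic interval reflects these around m̂:
  lower = 2 × 5.413 − 6.334 = 4.492
  upper = 2 × 5.413 − 4.458 = 6.368

(4.492, 6.368)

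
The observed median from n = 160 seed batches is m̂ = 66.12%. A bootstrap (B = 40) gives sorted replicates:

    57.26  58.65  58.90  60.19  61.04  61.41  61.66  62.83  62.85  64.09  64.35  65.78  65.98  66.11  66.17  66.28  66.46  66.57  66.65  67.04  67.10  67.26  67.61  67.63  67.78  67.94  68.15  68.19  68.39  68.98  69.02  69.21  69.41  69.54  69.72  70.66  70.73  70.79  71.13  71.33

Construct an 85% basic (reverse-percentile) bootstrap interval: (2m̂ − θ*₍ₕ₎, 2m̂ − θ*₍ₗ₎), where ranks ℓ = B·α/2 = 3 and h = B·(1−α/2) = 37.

Percentile endpoints at ranks 3 and 37: θ*₍3₎ = 58.90, θ*₍37₎ = 70.73.
Basic interval reflects these around m̂:
  lower = 2 × 66.12 − 70.73 = 61.51
  upper = 2 × 66.12 − 58.90 = 73.34

(61.51, 73.34)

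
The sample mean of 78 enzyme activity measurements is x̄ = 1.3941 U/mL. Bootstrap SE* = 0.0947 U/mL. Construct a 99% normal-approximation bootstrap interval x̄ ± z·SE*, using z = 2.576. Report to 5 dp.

(1.15015, 1.63805)

Margin = 2.576 × 0.0947 = 0.243947
Interval: 1.3941 ± 0.243947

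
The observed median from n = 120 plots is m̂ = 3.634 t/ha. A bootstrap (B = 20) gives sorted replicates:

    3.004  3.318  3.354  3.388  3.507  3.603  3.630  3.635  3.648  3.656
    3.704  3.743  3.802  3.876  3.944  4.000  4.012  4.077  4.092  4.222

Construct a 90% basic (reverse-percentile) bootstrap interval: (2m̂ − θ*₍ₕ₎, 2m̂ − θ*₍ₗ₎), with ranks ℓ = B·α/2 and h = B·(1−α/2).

(3.176, 4.264)

Percentile endpoints at ranks 1 and 19: θ*₍1₎ = 3.004, θ*₍19₎ = 4.092.
Basic interval reflects these around m̂:
  lower = 2 × 3.634 − 4.092 = 3.176
  upper = 2 × 3.634 − 3.004 = 4.264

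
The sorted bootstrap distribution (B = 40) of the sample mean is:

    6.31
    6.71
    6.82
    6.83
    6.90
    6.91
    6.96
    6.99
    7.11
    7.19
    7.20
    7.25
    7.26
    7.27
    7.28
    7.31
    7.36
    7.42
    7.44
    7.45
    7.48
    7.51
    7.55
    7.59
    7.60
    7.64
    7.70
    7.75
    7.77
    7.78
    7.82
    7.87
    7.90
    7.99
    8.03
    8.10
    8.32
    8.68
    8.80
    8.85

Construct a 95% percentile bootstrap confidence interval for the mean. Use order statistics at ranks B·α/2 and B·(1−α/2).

α = 0.05; lower rank = 40 × 0.025 = 1; upper rank = 40 × 0.975 = 39.
The 1st smallest replicate is 6.31; the 39th is 8.80.

(6.31, 8.80)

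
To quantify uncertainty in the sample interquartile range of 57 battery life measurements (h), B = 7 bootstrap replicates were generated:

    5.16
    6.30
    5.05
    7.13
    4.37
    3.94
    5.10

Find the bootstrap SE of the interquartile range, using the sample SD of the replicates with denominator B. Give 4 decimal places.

SE* = 1.0131

Bootstrap SE is the standard deviation of the 7 replicate interquartile ranges.
Mean of replicates: (5.16 + 6.30 + 5.05 + 7.13 + 4.37 + 3.94 + 5.10) / 7 = 37.05000 / 7 = 5.29286
Sum of squared deviations: (−0.13286)² + (+1.00714)² + (−0.24286)² + (+1.83714)² + (−0.92286)² + (−1.35286)² + (−0.19286)² = 7.18514
Variance = 7.18514 / 7 = 1.02645
SE* = √1.02645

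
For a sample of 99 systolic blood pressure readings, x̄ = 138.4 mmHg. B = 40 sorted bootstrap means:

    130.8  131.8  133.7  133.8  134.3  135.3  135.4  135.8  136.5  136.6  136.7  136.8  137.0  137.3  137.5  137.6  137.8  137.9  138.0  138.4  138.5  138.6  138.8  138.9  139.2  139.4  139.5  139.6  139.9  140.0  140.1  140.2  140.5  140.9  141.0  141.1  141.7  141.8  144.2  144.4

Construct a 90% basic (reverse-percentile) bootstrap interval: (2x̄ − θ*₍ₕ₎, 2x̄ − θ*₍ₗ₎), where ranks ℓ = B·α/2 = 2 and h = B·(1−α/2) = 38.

Percentile endpoints at ranks 2 and 38: θ*₍2₎ = 131.8, θ*₍38₎ = 141.8.
Basic interval reflects these around x̄:
  lower = 2 × 138.4 − 141.8 = 135.0
  upper = 2 × 138.4 − 131.8 = 145.0

(135.0, 145.0)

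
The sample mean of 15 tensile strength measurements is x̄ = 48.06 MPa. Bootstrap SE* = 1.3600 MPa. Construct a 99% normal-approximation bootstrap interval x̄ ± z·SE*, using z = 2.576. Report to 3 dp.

(44.557, 51.563)

Margin = 2.576 × 1.3600 = 3.5034
Interval: 48.06 ± 3.5034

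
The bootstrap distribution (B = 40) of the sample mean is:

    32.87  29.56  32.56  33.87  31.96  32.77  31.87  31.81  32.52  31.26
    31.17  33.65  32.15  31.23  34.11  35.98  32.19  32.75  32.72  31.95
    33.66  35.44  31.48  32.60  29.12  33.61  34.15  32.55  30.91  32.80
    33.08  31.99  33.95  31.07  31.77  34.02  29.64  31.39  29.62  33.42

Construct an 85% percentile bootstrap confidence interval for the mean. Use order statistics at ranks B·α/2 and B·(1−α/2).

Sorted replicates: 29.12, 29.56, 29.62, 29.64, 30.91, 31.07, 31.17, 31.23, 31.26, 31.39, 31.48, 31.77, 31.81, 31.87, 31.95, 31.96, 31.99, 32.15, 32.19, 32.52, 32.55, 32.56, 32.60, 32.72, 32.75, 32.77, 32.80, 32.87, 33.08, 33.42, 33.61, 33.65, 33.66, 33.87, 33.95, 34.02, 34.11, 34.15, 35.44, 35.98
α = 0.15; lower rank = 40 × 0.075 = 3; upper rank = 40 × 0.925 = 37.
The 3rd smallest replicate is 29.62; the 37th is 34.11.

(29.62, 34.11)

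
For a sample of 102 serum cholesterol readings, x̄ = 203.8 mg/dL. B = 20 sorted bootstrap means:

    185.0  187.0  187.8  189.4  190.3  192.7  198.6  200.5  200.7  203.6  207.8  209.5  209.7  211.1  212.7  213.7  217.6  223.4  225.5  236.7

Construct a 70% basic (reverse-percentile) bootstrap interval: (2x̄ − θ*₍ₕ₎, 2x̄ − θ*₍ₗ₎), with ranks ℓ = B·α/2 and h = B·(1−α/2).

Percentile endpoints at ranks 3 and 17: θ*₍3₎ = 187.8, θ*₍17₎ = 217.6.
Basic interval reflects these around x̄:
  lower = 2 × 203.8 − 217.6 = 190.0
  upper = 2 × 203.8 − 187.8 = 219.8

(190.0, 219.8)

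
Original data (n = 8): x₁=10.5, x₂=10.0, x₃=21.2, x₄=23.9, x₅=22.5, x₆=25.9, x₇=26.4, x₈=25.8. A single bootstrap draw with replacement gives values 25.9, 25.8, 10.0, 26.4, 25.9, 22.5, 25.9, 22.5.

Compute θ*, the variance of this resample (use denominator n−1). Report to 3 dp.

θ* = 30.576

Mean = 23.1125; sum of squared deviations = 214.0287
s² = 214.0287 / 7 = 30.5755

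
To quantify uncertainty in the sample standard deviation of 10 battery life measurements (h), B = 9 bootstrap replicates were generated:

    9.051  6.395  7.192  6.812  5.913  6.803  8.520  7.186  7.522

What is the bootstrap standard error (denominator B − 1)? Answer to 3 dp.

SE* = 0.990

Bootstrap SE is the standard deviation of the 9 replicate standard deviations.
Mean of replicates: (9.051 + 6.395 + 7.192 + 6.812 + 5.913 + 6.803 + 8.520 + 7.186 + 7.522) / 9 = 65.3940 / 9 = 7.2660
Sum of squared deviations: (+1.7850)² + (−0.8710)² + (−0.0740)² + (−0.4540)² + (−1.3530)² + (−0.4630)² + (+1.2540)² + (−0.0800)² + (+0.2560)² = 7.8459
Variance = 7.8459 / 8 = 0.9807
SE* = √0.9807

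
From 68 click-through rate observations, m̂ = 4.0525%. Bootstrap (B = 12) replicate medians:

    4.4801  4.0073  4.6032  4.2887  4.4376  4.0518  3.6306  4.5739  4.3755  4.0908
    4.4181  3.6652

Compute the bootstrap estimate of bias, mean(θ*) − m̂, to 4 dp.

bias = +0.1661

mean(θ*) = (4.4801 + 4.0073 + 4.6032 + 4.2887 + 4.4376 + 4.0518 + 3.6306 + 4.5739 + 4.3755 + 4.0908 + 4.4181 + 3.6652) / 12 = 4.21857
bias = 4.21857 − 4.0525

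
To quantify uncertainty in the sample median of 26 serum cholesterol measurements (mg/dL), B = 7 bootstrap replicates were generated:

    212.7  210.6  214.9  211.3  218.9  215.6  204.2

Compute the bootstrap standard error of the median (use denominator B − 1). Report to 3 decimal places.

SE* = 4.659

Bootstrap SE is the standard deviation of the 7 replicate medians.
Mean of replicates: (212.7 + 210.6 + 214.9 + 211.3 + 218.9 + 215.6 + 204.2) / 7 = 1488.2000 / 7 = 212.6000
Sum of squared deviations: (+0.1000)² + (−2.0000)² + (+2.3000)² + (−1.3000)² + (+6.3000)² + (+3.0000)² + (−8.4000)² = 130.2400
Variance = 130.2400 / 6 = 21.7067
SE* = √21.7067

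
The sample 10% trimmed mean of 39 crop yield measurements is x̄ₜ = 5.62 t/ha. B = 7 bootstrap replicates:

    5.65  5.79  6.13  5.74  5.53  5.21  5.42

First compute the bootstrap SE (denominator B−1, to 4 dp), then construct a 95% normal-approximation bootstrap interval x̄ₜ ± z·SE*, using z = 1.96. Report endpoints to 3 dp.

Mean of replicates = 5.6386; sum of squared deviations = 0.5181; SE* = √(0.5181/6) = 0.2938
Margin = 1.96 × 0.2938 = 0.5758
Interval: 5.62 ± 0.5758

(5.044, 6.196)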